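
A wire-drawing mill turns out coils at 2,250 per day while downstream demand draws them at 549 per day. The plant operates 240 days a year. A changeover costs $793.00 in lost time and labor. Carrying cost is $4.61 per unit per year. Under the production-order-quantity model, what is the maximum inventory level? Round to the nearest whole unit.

Annual demand D = 549 × 240 = 131,760.
Production build-up factor (1 − d/p) = 1 − 549/2,250 = 0.7560.
Q* = √(2DS / (H(1 − d/p))) = √(2 × 131,760 × 793 / (4.61 × 0.7560)).
= √(208,971,360 / 3.4852) ≈ 7743.406.
Maximum inventory = Q*(1 − d/p) = 7743.406 × 0.7560 ≈ 5854.015.

I_max ≈ 5,854 coils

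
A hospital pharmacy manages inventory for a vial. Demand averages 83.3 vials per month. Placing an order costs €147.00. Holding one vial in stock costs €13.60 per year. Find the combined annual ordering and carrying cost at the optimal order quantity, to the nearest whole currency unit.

TC* ≈ €1,999

Annual demand D = 83.3 × 12 = 999.6.
Q* = √(2DS/H) = √(2 × 999.6 × 147 / 13.6) ≈ 147.00.
At Q*, ordering cost (D/Q*)S equals holding cost (Q*/2)H, each = √(DSH/2).
Minimum total = √(2DSH) = √(2 × 999.6 × 147 × 13.6) ≈ 1999.200.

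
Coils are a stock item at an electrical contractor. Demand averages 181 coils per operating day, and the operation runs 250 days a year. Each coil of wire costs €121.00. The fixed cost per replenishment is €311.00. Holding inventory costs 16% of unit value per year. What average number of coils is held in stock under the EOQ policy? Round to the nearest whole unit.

Average inventory ≈ 603 coils

Annual demand D = 181 × 250 = 45,250.
Holding cost H = 0.16 × €121.00 = €19.3600 per unit per year.
The optimal lot size = √(2DS/H) = √(2 × 45,250 × 311 / 19.36) ≈ 1205.73.
Average inventory = Q*/2 ≈ 1205.73 / 2 = 602.867.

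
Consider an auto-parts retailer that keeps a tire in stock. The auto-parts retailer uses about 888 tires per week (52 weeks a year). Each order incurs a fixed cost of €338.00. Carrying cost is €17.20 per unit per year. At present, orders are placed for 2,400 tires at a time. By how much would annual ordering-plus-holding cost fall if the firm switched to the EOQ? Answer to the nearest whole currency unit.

Annual demand D = 888 × 52 = 46,176.
EOQ = √(2DS/H) = √(2 × 46,176 × 338 / 17.2) ≈ 1347.15.
Cost at Q* = (D/Q*)S + (Q*/2)H = √(2DSH) ≈ €23,171.05.
Cost at Q = 2,400: (46,176/2,400)×338 + (2,400/2)×17.2 = €6,503.12 + €20,640.00 = €27,143.12.
Excess = €27,143.12 − €23,171.05 = €3,972.07.

Extra cost ≈ €3,972 per year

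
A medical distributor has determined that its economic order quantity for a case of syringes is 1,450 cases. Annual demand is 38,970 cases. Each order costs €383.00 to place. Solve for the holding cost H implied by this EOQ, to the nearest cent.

H ≈ €14.20

Squaring Q* = √(2DS/H) gives Q*² = 2DS/H.
From Q* = √(2DS/H): H = 2DS / Q*² = 2 × 38,970 × 383 / 1,450² = 14.1979.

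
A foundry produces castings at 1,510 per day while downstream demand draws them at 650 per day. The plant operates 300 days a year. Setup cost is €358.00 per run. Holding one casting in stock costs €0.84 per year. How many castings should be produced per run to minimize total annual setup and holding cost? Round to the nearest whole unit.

Q* ≈ 17,083 castings

Annual demand D = 650 × 300 = 195,000.
Production build-up factor (1 − d/p) = 1 − 650/1,510 = 0.5695.
Q* = √(2DS / (H(1 − d/p))) = √(2 × 195,000 × 358 / (0.84 × 0.5695)).
= √(139,620,000 / 0.4784) ≈ 17083.365.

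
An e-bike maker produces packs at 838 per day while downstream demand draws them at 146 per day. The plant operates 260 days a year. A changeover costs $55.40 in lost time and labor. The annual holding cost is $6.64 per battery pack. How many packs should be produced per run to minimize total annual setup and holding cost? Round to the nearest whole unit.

Q* ≈ 876 packs

Annual demand D = 146 × 260 = 37,960.
Production build-up factor (1 − d/p) = 1 − 146/838 = 0.8258.
Q* = √(2DS / (H(1 − d/p))) = √(2 × 37,960 × 55.4 / (6.64 × 0.8258)).
= √(4,205,968 / 5.4832) ≈ 875.826.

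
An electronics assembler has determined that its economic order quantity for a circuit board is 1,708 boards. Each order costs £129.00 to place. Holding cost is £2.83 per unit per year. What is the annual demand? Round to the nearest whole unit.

D ≈ 31,999 boards per year

Invert the EOQ relation Q*² = 2DS/H.
From Q* = √(2DS/H): D = Q*²H / (2S) = 1,708² × 2.83 / (2 × 129) = 31999.446.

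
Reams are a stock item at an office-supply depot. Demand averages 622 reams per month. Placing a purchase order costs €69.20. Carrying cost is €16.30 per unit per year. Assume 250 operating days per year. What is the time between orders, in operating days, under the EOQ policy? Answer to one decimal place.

T ≈ 8.4 days

Annual demand D = 622 × 12 = 7,464.
The optimal lot size = √(2DS/H) = √(2 × 7,464 × 69.2 / 16.3) ≈ 251.74.
Cycle time = Q*/D × 250 = 251.74 / 7,464 × 250 ≈ 8.432 days.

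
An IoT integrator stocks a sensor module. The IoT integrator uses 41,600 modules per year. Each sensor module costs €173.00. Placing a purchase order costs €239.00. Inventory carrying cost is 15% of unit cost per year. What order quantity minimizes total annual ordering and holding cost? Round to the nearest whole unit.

Q* ≈ 875 modules

Holding cost H = 0.15 × €173.00 = €25.9500 per unit per year.
EOQ = √(2DS / H) = √(2 × 41,600 × 239 / 25.95).
= √(19,884,800 / 25.95) = √766,273.6031 ≈ 875.371.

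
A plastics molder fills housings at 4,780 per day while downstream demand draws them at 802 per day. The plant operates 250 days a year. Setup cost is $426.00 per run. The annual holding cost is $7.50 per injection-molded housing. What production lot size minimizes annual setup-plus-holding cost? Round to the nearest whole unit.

Q* ≈ 5,232 housings

Annual demand D = 802 × 250 = 200,500.
Production build-up factor (1 − d/p) = 1 − 802/4,780 = 0.8322.
Q* = √(2DS / (H(1 − d/p))) = √(2 × 200,500 × 426 / (7.5 × 0.8322)).
= √(170,826,000 / 6.2416) ≈ 5231.520.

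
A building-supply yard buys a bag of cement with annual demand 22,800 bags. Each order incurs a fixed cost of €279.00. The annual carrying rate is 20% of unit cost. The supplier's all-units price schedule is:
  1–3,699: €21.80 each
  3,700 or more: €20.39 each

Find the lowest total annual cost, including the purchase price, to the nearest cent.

TC* ≈ €474,155.54

Holding cost per unit per year at price C is H = 0.20·C.
Evaluate total cost at each tier's feasible EOQ or, if the EOQ is below the tier, at the tier's minimum quantity.
EOQ at €21.80 = 1708.2 (feasible in tier 1): TC = 22,800×€21.80 + (22,800/1708.2)×279 + (1708.2/2)×0.20×€21.80 = €504,487.80.
EOQ at €20.39 = 1766.3 < 3700, so use break Q=3700: TC = 22,800×€20.39 + (22,800/3700.0)×279 + (3700.0/2)×0.20×€20.39 = €474,155.54.
Lowest total cost among the candidates is at Q = 3700.0.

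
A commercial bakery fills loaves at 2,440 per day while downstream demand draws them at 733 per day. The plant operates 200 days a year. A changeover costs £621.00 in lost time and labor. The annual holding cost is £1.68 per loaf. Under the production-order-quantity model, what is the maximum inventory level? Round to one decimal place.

I_max ≈ 8,707.5 loaves

Annual demand D = 733 × 200 = 146,600.
Production build-up factor (1 − d/p) = 1 − 733/2,440 = 0.6996.
Q* = √(2DS / (H(1 − d/p))) = √(2 × 146,600 × 621 / (1.68 × 0.6996)).
= √(182,077,200 / 1.1753) ≈ 12446.616.
Maximum inventory = Q*(1 − d/p) = 12446.616 × 0.6996 ≈ 8707.530.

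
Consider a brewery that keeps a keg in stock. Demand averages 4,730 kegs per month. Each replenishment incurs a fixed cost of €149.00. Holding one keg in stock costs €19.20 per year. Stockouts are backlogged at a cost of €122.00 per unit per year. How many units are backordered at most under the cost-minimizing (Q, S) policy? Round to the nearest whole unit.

Annual demand D = 4,730 × 12 = 56,760.
With planned backorders, Q* = √(2DS/H) · √((H+B)/B).
√(2DS/H) = √(2 × 56,760 × 149 / 19.2) = 938.596.
√((H+B)/B) = √((19.2+122)/122) = 1.0758.
Q* ≈ 1009.755.
S* = Q* · H/(H+B) = 1009.755 × 19.2/141.2 ≈ 137.304.

S* ≈ 137 kegs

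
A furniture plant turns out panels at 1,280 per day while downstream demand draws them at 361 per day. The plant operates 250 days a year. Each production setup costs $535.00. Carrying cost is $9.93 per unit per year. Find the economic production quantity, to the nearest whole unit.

Annual demand D = 361 × 250 = 90,250.
Production build-up factor (1 − d/p) = 1 − 361/1,280 = 0.7180.
Q* = √(2DS / (H(1 − d/p))) = √(2 × 90,250 × 535 / (9.93 × 0.7180)).
= √(96,567,500 / 7.1294) ≈ 3680.341.

Q* ≈ 3,680 panels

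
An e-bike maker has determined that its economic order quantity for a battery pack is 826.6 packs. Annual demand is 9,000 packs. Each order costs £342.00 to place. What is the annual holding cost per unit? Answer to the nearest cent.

H ≈ £9.01

Invert the EOQ relation Q*² = 2DS/H.
From Q* = √(2DS/H): H = 2DS / Q*² = 2 × 9,000 × 342 / 826.6² = 9.0096.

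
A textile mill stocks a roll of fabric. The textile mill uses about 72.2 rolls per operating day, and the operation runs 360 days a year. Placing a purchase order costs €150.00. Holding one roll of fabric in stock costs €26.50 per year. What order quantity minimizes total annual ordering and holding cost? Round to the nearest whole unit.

Q* ≈ 542 rolls

Annual demand D = 72.2 × 360 = 25,992.
EOQ = √(2DS / H) = √(2 × 25,992 × 150 / 26.5).
= √(7,797,600 / 26.5) = √294,249.0566 ≈ 542.447.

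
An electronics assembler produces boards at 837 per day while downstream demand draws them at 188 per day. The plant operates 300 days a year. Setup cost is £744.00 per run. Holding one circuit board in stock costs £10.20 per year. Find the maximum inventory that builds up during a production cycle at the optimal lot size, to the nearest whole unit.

Annual demand D = 188 × 300 = 56,400.
Production build-up factor (1 − d/p) = 1 − 188/837 = 0.7754.
Q* = √(2DS / (H(1 − d/p))) = √(2 × 56,400 × 744 / (10.2 × 0.7754)).
= √(83,923,200 / 7.909) ≈ 3257.477.
Maximum inventory = Q*(1 − d/p) = 3257.477 × 0.7754 ≈ 2525.809.

I_max ≈ 2,526 boards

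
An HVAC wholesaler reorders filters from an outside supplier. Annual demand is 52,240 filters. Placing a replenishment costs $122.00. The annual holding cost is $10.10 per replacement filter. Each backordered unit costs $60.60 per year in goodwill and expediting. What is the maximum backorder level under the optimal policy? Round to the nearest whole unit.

S* ≈ 173 filters

With planned backorders, Q* = √(2DS/H) · √((H+B)/B).
√(2DS/H) = √(2 × 52,240 × 122 / 10.1) = 1123.404.
√((H+B)/B) = √((10.1+60.6)/60.6) = 1.0801.
Q* ≈ 1213.415.
S* = Q* · H/(H+B) = 1213.415 × 10.1/70.7 ≈ 173.345.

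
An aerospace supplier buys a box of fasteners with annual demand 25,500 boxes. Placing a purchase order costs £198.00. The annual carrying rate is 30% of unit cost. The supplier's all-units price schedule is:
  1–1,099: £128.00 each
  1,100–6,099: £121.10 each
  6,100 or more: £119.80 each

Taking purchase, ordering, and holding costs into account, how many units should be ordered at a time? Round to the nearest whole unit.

Q* ≈ 1,100 boxes

Holding cost per unit per year at price C is H = 0.30·C.
Evaluate total cost at each tier's feasible EOQ or, if the EOQ is below the tier, at the tier's minimum quantity.
EOQ at £128.00 = 512.8 (feasible in tier 1): TC = 25,500×£128.00 + (25,500/512.8)×198 + (512.8/2)×0.30×£128.00 = £3,283,691.70.
EOQ at £121.10 = 527.2 < 1100, so use break Q=1100: TC = 25,500×£121.10 + (25,500/1100.0)×198 + (1100.0/2)×0.30×£121.10 = £3,112,621.50.
EOQ at £119.80 = 530.1 < 6100, so use break Q=6100: TC = 25,500×£119.80 + (25,500/6100.0)×198 + (6100.0/2)×0.30×£119.80 = £3,165,344.70.
Lowest total cost is £3,112,621.50 at Q = 1100.0.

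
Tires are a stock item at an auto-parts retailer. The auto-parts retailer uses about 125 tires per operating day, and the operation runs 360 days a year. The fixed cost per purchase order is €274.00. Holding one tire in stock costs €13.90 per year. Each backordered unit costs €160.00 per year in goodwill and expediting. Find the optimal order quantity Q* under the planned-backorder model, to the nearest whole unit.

Q* ≈ 1,389 tires

Annual demand D = 125 × 360 = 45,000.
With planned backorders, Q* = √(2DS/H) · √((H+B)/B).
√(2DS/H) = √(2 × 45,000 × 274 / 13.9) = 1331.954.
√((H+B)/B) = √((13.9+160)/160) = 1.0425.
Q* ≈ 1388.606.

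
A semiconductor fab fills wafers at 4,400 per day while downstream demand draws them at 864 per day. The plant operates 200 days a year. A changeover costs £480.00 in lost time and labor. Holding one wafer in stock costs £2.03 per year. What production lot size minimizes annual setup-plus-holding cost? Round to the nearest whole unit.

Annual demand D = 864 × 200 = 172,800.
Production build-up factor (1 − d/p) = 1 − 864/4,400 = 0.8036.
Q* = √(2DS / (H(1 − d/p))) = √(2 × 172,800 × 480 / (2.03 × 0.8036)).
= √(165,888,000 / 1.6314) ≈ 10083.927.

Q* ≈ 10,084 wafers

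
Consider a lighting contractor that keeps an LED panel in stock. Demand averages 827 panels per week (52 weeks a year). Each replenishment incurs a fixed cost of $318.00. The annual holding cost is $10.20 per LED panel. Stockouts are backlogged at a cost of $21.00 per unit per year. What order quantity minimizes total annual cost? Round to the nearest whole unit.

Annual demand D = 827 × 52 = 43,004.
With planned backorders, Q* = √(2DS/H) · √((H+B)/B).
√(2DS/H) = √(2 × 43,004 × 318 / 10.2) = 1637.506.
√((H+B)/B) = √((10.2+21)/21) = 1.2189.
Q* ≈ 1995.954.

Q* ≈ 1,996 panels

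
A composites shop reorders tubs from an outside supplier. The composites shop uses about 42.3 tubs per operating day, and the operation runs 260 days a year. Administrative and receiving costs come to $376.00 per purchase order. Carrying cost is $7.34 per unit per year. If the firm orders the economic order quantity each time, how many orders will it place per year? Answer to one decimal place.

Annual demand D = 42.3 × 260 = 10,998.
The optimal lot size = √(2DS/H) = √(2 × 10,998 × 376 / 7.34) ≈ 1061.49.
Orders per year = D / Q* = 10,998 / 1061.49 ≈ 10.361.

N ≈ 10.4 orders per year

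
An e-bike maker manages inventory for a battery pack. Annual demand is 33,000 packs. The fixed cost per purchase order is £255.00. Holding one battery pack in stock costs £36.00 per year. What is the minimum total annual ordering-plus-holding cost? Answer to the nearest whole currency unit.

EOQ = √(2DS/H) = √(2 × 33,000 × 255 / 36) ≈ 683.74.
At the optimum the two cost components are equal, so total cost = 2·(Q*/2)H = Q*·H.
Minimum total = √(2DSH) = √(2 × 33,000 × 255 × 36) ≈ 24614.630.

TC* ≈ £24,615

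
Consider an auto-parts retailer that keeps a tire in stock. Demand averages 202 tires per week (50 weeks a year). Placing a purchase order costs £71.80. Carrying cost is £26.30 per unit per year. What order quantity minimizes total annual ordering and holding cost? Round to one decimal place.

Annual demand D = 202 × 50 = 10,100.
EOQ = √(2DS / H) = √(2 × 10,100 × 71.8 / 26.3).
= √(1,450,360 / 26.3) = √55,146.7681 ≈ 234.833.

Q* ≈ 234.8 tires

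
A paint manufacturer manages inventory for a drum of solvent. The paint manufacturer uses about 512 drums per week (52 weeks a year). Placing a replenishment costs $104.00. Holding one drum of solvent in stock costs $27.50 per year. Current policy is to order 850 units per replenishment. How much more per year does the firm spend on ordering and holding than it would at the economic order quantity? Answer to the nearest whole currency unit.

Annual demand D = 512 × 52 = 26,624.
EOQ = √(2DS/H) = √(2 × 26,624 × 104 / 27.5) ≈ 448.75.
Cost at Q* = (D/Q*)S + (Q*/2)H = √(2DSH) ≈ $12,340.55.
Cost at Q = 850: (26,624/850)×104 + (850/2)×27.5 = $3,257.52 + $11,687.50 = $14,945.02.
Excess = $14,945.02 − $12,340.55 = $2,604.47.

Extra cost ≈ $2,604 per year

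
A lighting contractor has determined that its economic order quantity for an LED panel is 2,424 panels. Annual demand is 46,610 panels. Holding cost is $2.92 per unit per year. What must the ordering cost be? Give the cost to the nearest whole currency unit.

Squaring Q* = √(2DS/H) gives Q*² = 2DS/H.
From Q* = √(2DS/H): S = Q*²H / (2D) = 2,424² × 2.92 / (2 × 46,610) = 184.0513.

S ≈ $184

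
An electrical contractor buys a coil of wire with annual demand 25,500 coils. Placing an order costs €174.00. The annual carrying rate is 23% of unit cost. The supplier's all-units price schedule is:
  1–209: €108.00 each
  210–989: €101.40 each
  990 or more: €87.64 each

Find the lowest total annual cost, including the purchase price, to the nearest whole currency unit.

TC* ≈ €2,249,280

Holding cost per unit per year at price C is H = 0.23·C.
Evaluate total cost at each tier's feasible EOQ or, if the EOQ is below the tier, at the tier's minimum quantity.
Tier 1 (€108.00): EOQ = 597.7 exceeds tier's upper bound 209, so this tier is dominated.
EOQ at €101.40 = 616.8 (feasible in tier 2): TC = 25,500×€101.40 + (25,500/616.8)×174 + (616.8/2)×0.23×€101.40 = €2,600,086.08.
EOQ at €87.64 = 663.5 < 990, so use break Q=990: TC = 25,500×€87.64 + (25,500/990.0)×174 + (990.0/2)×0.23×€87.64 = €2,249,279.63.
Lowest total cost among the candidates is at Q = 990.0.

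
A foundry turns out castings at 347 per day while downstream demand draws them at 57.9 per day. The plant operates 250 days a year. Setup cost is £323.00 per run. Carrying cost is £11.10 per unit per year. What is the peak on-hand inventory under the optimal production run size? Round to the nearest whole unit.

Annual demand D = 57.9 × 250 = 14,475.
Production build-up factor (1 − d/p) = 1 − 57.9/347 = 0.8331.
Q* = √(2DS / (H(1 − d/p))) = √(2 × 14,475 × 323 / (11.1 × 0.8331)).
= √(9,350,850 / 9.2479) ≈ 1005.552.
Maximum inventory = Q*(1 − d/p) = 1005.552 × 0.8331 ≈ 837.767.

I_max ≈ 838 castings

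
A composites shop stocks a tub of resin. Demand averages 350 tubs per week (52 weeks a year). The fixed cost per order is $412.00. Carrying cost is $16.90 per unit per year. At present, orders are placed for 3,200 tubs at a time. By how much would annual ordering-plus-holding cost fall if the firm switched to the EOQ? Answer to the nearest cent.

Annual demand D = 350 × 52 = 18,200.
EOQ = √(2DS/H) = √(2 × 18,200 × 412 / 16.9) ≈ 942.01.
Cost at Q* = (D/Q*)S + (Q*/2)H = √(2DSH) ≈ $15,919.98.
Cost at Q = 3,200: (18,200/3,200)×412 + (3,200/2)×16.9 = $2,343.25 + $27,040.00 = $29,383.25.
Excess = $29,383.25 − $15,919.98 = $13,463.27.

Extra cost ≈ $13,463.27 per year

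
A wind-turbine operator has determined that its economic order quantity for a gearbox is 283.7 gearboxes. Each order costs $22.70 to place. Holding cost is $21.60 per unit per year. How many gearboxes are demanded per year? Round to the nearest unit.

Squaring Q* = √(2DS/H) gives Q*² = 2DS/H.
From Q* = √(2DS/H): D = Q*²H / (2S) = 283.7² × 21.6 / (2 × 22.7) = 38292.751.

D ≈ 38,293 gearboxes per year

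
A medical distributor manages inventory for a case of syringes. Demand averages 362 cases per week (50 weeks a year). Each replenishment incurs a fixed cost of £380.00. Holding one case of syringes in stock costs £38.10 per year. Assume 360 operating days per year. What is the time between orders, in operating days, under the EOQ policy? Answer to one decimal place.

Annual demand D = 362 × 50 = 18,100.
The optimal lot size = √(2DS/H) = √(2 × 18,100 × 380 / 38.1) ≈ 600.87.
Cycle time = Q*/D × 360 = 600.87 / 18,100 × 360 ≈ 11.951 days.

T ≈ 12.0 days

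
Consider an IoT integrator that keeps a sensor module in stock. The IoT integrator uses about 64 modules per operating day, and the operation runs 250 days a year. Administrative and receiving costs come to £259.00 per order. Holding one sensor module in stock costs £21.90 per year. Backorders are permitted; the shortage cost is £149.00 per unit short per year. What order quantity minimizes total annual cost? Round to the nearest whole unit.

Annual demand D = 64 × 250 = 16,000.
With planned backorders, Q* = √(2DS/H) · √((H+B)/B).
√(2DS/H) = √(2 × 16,000 × 259 / 21.9) = 615.181.
√((H+B)/B) = √((21.9+149)/149) = 1.0710.
Q* ≈ 658.841.

Q* ≈ 659 modules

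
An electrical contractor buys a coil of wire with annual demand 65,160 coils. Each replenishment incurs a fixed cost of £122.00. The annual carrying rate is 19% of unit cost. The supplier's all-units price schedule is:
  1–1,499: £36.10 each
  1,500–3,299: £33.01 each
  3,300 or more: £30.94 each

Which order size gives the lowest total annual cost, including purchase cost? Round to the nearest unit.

Q* ≈ 3,300 coils

Holding cost per unit per year at price C is H = 0.19·C.
Evaluate total cost at each tier's feasible EOQ or, if the EOQ is below the tier, at the tier's minimum quantity.
Tier 1 (£36.10): EOQ = 1522.5 exceeds tier's upper bound 1499, so this tier is dominated.
EOQ at £33.01 = 1592.2 (feasible in tier 2): TC = 65,160×£33.01 + (65,160/1592.2)×122 + (1592.2/2)×0.19×£33.01 = £2,160,917.45.
EOQ at £30.94 = 1644.6 < 3300, so use break Q=3300: TC = 65,160×£30.94 + (65,160/3300.0)×122 + (3300.0/2)×0.19×£30.94 = £2,028,159.04.
Lowest total cost is £2,028,159.04 at Q = 3300.0.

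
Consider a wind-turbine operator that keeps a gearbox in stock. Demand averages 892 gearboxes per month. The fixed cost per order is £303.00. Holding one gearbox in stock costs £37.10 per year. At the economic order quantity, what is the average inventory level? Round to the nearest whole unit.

Annual demand D = 892 × 12 = 10,704.
The optimal lot size = √(2DS/H) = √(2 × 10,704 × 303 / 37.1) ≈ 418.14.
Average inventory = Q*/2 ≈ 418.14 / 2 = 209.070.

Average inventory ≈ 209 gearboxes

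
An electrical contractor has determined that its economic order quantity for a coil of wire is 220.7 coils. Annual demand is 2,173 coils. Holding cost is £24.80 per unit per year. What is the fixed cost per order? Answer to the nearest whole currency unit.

S ≈ £278

Squaring Q* = √(2DS/H) gives Q*² = 2DS/H.
From Q* = √(2DS/H): S = Q*²H / (2D) = 220.7² × 24.8 / (2 × 2,173) = 277.9500.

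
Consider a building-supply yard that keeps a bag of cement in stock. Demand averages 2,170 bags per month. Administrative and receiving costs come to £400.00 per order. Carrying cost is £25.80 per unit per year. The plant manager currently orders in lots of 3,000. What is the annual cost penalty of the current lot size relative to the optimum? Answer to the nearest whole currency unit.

Extra cost ≈ £18,989 per year

Annual demand D = 2,170 × 12 = 26,040.
EOQ = √(2DS/H) = √(2 × 26,040 × 400 / 25.8) ≈ 898.58.
Cost at Q* = (D/Q*)S + (Q*/2)H = √(2DSH) ≈ £23,183.30.
Cost at Q = 3,000: (26,040/3,000)×400 + (3,000/2)×25.8 = £3,472.00 + £38,700.00 = £42,172.00.
Excess = £42,172.00 − £23,183.30 = £18,988.70.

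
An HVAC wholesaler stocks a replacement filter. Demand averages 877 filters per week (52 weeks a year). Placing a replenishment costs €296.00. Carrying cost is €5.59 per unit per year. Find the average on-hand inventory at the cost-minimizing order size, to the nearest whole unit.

Annual demand D = 877 × 52 = 45,604.
Q* = √(2DS/H) = √(2 × 45,604 × 296 / 5.59) ≈ 2197.64.
Average inventory = Q*/2 ≈ 2197.64 / 2 = 1098.820.

Average inventory ≈ 1,099 filters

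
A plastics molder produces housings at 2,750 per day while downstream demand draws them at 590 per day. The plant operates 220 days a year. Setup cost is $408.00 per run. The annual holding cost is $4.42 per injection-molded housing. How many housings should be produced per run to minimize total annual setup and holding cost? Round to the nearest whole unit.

Annual demand D = 590 × 220 = 129,800.
Production build-up factor (1 − d/p) = 1 − 590/2,750 = 0.7855.
Q* = √(2DS / (H(1 − d/p))) = √(2 × 129,800 × 408 / (4.42 × 0.7855)).
= √(105,916,800 / 3.4717) ≈ 5523.454.

Q* ≈ 5,523 housings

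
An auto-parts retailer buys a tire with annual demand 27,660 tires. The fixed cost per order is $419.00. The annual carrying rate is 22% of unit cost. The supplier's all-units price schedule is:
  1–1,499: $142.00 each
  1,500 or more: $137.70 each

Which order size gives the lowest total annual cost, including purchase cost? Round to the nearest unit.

Q* ≈ 1,500 tires

Holding cost per unit per year at price C is H = 0.22·C.
For each price level, check whether its EOQ is feasible; otherwise the best quantity at that price is the breakpoint.
EOQ at $142.00 = 861.4 (feasible in tier 1): TC = 27,660×$142.00 + (27,660/861.4)×419 + (861.4/2)×0.22×$142.00 = $3,954,629.37.
EOQ at $137.70 = 874.7 < 1500, so use break Q=1500: TC = 27,660×$137.70 + (27,660/1500.0)×419 + (1500.0/2)×0.22×$137.70 = $3,839,228.86.
Lowest total cost is $3,839,228.86 at Q = 1500.0.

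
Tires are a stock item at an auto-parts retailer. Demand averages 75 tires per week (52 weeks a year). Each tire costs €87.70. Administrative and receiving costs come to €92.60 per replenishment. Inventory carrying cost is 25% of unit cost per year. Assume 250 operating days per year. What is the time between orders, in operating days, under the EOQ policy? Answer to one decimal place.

Annual demand D = 75 × 52 = 3,900.
Holding cost H = 0.25 × €87.70 = €21.9250 per unit per year.
The optimal lot size = √(2DS/H) = √(2 × 3,900 × 92.6 / 21.925) ≈ 181.50.
Cycle time = Q*/D × 250 = 181.50 / 3,900 × 250 ≈ 11.635 days.

T ≈ 11.6 days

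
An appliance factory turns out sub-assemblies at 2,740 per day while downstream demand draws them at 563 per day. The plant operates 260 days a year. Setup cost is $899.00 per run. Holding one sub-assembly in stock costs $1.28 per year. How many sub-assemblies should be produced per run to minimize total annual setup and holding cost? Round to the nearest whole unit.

Q* ≈ 16,087 sub-assemblies

Annual demand D = 563 × 260 = 146,380.
Production build-up factor (1 − d/p) = 1 − 563/2,740 = 0.7945.
Q* = √(2DS / (H(1 − d/p))) = √(2 × 146,380 × 899 / (1.28 × 0.7945)).
= √(263,191,240 / 1.017) ≈ 16087.064.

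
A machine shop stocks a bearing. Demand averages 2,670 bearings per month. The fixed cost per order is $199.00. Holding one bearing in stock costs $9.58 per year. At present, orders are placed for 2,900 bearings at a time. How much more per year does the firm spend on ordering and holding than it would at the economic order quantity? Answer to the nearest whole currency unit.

Annual demand D = 2,670 × 12 = 32,040.
EOQ = √(2DS/H) = √(2 × 32,040 × 199 / 9.58) ≈ 1153.73.
Cost at Q* = (D/Q*)S + (Q*/2)H = √(2DSH) ≈ $11,052.76.
Cost at Q = 2,900: (32,040/2,900)×199 + (2,900/2)×9.58 = $2,198.61 + $13,891.00 = $16,089.61.
Excess = $16,089.61 − $11,052.76 = $5,036.85.

Extra cost ≈ $5,037 per year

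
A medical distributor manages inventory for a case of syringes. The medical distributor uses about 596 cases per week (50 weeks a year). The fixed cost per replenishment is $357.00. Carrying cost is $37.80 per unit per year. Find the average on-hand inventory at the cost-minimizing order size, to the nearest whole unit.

Average inventory ≈ 375 cases

Annual demand D = 596 × 50 = 29,800.
EOQ = √(2DS/H) = √(2 × 29,800 × 357 / 37.8) ≈ 750.26.
Average inventory = Q*/2 ≈ 750.26 / 2 = 375.130.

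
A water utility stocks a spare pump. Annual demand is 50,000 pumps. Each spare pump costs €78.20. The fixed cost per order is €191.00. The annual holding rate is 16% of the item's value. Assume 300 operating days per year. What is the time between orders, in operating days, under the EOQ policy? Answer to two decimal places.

T ≈ 7.41 days

Holding cost H = 0.16 × €78.20 = €12.5120 per unit per year.
The optimal lot size = √(2DS/H) = √(2 × 50,000 × 191 / 12.512) ≈ 1235.53.
Cycle time = Q*/D × 300 = 1235.53 / 50,000 × 300 ≈ 7.413 days.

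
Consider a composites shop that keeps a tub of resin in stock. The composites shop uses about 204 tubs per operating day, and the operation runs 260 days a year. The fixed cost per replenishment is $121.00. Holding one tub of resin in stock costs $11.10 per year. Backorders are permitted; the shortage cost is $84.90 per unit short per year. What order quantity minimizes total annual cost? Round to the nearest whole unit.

Annual demand D = 204 × 260 = 53,040.
With planned backorders, Q* = √(2DS/H) · √((H+B)/B).
√(2DS/H) = √(2 × 53,040 × 121 / 11.1) = 1075.345.
√((H+B)/B) = √((11.1+84.9)/84.9) = 1.0634.
Q* ≈ 1143.483.

Q* ≈ 1,143 tubs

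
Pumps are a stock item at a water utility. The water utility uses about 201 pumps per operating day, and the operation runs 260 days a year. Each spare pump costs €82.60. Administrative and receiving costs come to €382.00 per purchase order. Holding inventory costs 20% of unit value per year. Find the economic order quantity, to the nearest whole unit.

Annual demand D = 201 × 260 = 52,260.
Holding cost H = 0.20 × €82.60 = €16.5200 per unit per year.
EOQ = √(2DS / H) = √(2 × 52,260 × 382 / 16.52).
= √(39,926,640 / 16.52) = √2,416,866.8281 ≈ 1554.628.

Q* ≈ 1,555 pumps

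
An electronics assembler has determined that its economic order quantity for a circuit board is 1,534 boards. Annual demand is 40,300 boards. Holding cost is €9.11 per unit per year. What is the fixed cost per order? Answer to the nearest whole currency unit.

S ≈ €266

The basic EOQ model gives Q* = √(2DS/H); rearrange for the unknown.
From Q* = √(2DS/H): S = Q*²H / (2D) = 1,534² × 9.11 / (2 × 40,300) = 265.9709.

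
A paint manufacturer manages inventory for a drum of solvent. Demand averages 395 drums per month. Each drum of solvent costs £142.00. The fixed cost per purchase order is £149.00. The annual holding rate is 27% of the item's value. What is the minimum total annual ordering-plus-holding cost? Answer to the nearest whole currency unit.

TC* ≈ £7,359

Annual demand D = 395 × 12 = 4,740.
Holding cost H = 0.27 × £142.00 = £38.3400 per unit per year.
Q* = √(2DS/H) = √(2 × 4,740 × 149 / 38.34) ≈ 191.94.
At the optimum the two cost components are equal, so total cost = 2·(Q*/2)H = Q*·H.
Minimum total = √(2DSH) = √(2 × 4,740 × 149 × 38.34) ≈ 7359.077.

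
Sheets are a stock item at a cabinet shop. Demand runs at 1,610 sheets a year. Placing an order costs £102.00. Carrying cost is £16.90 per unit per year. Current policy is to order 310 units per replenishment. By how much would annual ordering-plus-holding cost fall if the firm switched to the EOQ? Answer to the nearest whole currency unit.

Extra cost ≈ £793 per year

EOQ = √(2DS/H) = √(2 × 1,610 × 102 / 16.9) ≈ 139.41.
Cost at Q* = (D/Q*)S + (Q*/2)H = √(2DSH) ≈ £2,355.98.
Cost at Q = 310: (1,610/310)×102 + (310/2)×16.9 = £529.74 + £2,619.50 = £3,149.24.
Excess = £3,149.24 − £2,355.98 = £793.26.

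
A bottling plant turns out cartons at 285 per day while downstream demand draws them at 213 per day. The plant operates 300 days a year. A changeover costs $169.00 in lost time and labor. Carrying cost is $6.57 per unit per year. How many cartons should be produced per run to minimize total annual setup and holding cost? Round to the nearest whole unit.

Annual demand D = 213 × 300 = 63,900.
Production build-up factor (1 − d/p) = 1 − 213/285 = 0.2526.
Q* = √(2DS / (H(1 − d/p))) = √(2 × 63,900 × 169 / (6.57 × 0.2526)).
= √(21,598,200 / 1.6598) ≈ 3607.300.

Q* ≈ 3,607 cartons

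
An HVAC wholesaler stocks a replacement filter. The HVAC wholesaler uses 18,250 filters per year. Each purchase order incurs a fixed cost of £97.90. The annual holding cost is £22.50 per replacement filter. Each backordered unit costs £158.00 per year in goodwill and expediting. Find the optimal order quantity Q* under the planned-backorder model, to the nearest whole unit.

With planned backorders, Q* = √(2DS/H) · √((H+B)/B).
√(2DS/H) = √(2 × 18,250 × 97.9 / 22.5) = 398.517.
√((H+B)/B) = √((22.5+158)/158) = 1.0688.
Q* ≈ 425.948.

Q* ≈ 426 filters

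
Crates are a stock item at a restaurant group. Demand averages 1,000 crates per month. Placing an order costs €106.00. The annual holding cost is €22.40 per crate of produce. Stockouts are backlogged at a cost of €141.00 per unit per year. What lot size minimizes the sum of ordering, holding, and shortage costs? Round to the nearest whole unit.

Q* ≈ 363 crates

Annual demand D = 1,000 × 12 = 12,000.
With planned backorders, Q* = √(2DS/H) · √((H+B)/B).
√(2DS/H) = √(2 × 12,000 × 106 / 22.4) = 337.004.
√((H+B)/B) = √((22.4+141)/141) = 1.0765.
Q* ≈ 362.786.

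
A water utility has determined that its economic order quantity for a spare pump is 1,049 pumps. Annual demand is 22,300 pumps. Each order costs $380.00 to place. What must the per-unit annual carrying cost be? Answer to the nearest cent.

H ≈ $15.40

Squaring Q* = √(2DS/H) gives Q*² = 2DS/H.
From Q* = √(2DS/H): H = 2DS / Q*² = 2 × 22,300 × 380 / 1,049² = 15.4017.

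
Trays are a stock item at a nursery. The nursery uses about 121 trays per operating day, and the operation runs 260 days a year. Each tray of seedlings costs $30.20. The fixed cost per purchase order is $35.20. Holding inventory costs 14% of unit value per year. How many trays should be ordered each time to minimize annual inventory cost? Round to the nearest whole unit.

Annual demand D = 121 × 260 = 31,460.
Holding cost H = 0.14 × $30.20 = $4.2280 per unit per year.
EOQ = √(2DS / H) = √(2 × 31,460 × 35.2 / 4.228).
= √(2,214,784 / 4.228) = √523,837.2753 ≈ 723.766.

Q* ≈ 724 trays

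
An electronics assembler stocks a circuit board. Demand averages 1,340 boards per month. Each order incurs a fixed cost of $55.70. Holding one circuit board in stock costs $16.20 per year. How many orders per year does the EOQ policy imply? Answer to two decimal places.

Annual demand D = 1,340 × 12 = 16,080.
EOQ = √(2DS/H) = √(2 × 16,080 × 55.7 / 16.2) ≈ 332.53.
Orders per year = D / Q* = 16,080 / 332.53 ≈ 48.357.

N ≈ 48.36 orders per year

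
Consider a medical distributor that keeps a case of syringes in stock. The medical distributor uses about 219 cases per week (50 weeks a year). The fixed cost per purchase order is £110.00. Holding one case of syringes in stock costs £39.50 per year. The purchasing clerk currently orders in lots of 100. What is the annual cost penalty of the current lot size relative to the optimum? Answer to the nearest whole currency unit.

Extra cost ≈ £4,265 per year

Annual demand D = 219 × 50 = 10,950.
EOQ = √(2DS/H) = √(2 × 10,950 × 110 / 39.5) ≈ 246.96.
Cost at Q* = (D/Q*)S + (Q*/2)H = √(2DSH) ≈ £9,754.77.
Cost at Q = 100: (10,950/100)×110 + (100/2)×39.5 = £12,045.00 + £1,975.00 = £14,020.00.
Excess = £14,020.00 − £9,754.77 = £4,265.23.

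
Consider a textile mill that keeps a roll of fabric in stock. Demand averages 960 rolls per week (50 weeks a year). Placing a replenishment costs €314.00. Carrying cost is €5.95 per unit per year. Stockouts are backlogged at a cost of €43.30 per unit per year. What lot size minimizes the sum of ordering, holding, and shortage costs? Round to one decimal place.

Annual demand D = 960 × 50 = 48,000.
With planned backorders, Q* = √(2DS/H) · √((H+B)/B).
√(2DS/H) = √(2 × 48,000 × 314 / 5.95) = 2250.826.
√((H+B)/B) = √((5.95+43.3)/43.3) = 1.0665.
Q* ≈ 2400.497.

Q* ≈ 2,400.5 rolls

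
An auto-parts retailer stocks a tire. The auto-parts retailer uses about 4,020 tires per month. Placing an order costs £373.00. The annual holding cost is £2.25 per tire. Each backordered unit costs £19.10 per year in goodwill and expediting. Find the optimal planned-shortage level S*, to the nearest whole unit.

S* ≈ 446 tires

Annual demand D = 4,020 × 12 = 48,240.
With planned backorders, Q* = √(2DS/H) · √((H+B)/B).
√(2DS/H) = √(2 × 48,240 × 373 / 2.25) = 3999.280.
√((H+B)/B) = √((2.25+19.1)/19.1) = 1.0573.
Q* ≈ 4228.283.
S* = Q* · H/(H+B) = 4228.283 × 2.25/21.35 ≈ 445.604.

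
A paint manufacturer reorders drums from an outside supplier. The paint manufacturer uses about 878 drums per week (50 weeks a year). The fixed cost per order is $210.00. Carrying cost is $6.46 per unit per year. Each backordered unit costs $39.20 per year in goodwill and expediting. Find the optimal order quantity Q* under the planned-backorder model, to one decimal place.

Annual demand D = 878 × 50 = 43,900.
With planned backorders, Q* = √(2DS/H) · √((H+B)/B).
√(2DS/H) = √(2 × 43,900 × 210 / 6.46) = 1689.432.
√((H+B)/B) = √((6.46+39.2)/39.2) = 1.0793.
Q* ≈ 1823.331.

Q* ≈ 1,823.3 drums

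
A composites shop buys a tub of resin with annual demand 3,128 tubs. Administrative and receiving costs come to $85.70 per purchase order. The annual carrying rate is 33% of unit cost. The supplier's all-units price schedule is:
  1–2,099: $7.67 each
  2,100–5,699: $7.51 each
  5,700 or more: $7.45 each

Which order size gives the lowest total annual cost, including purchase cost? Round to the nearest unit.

Holding cost per unit per year at price C is H = 0.33·C.
Evaluate total cost at each tier's feasible EOQ or, if the EOQ is below the tier, at the tier's minimum quantity.
EOQ at $7.67 = 460.2 (feasible in tier 1): TC = 3,128×$7.67 + (3,128/460.2)×85.7 + (460.2/2)×0.33×$7.67 = $25,156.67.
EOQ at $7.51 = 465.1 < 2100, so use break Q=2100: TC = 3,128×$7.51 + (3,128/2100.0)×85.7 + (2100.0/2)×0.33×$7.51 = $26,221.15.
EOQ at $7.45 = 467.0 < 5700, so use break Q=5700: TC = 3,128×$7.45 + (3,128/5700.0)×85.7 + (5700.0/2)×0.33×$7.45 = $30,357.35.
Lowest total cost is $25,156.67 at Q = 460.2.

Q* ≈ 460 tubs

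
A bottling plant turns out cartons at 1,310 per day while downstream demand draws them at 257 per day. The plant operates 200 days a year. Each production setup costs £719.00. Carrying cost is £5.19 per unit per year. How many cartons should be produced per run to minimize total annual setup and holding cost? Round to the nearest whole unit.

Q* ≈ 4,209 cartons

Annual demand D = 257 × 200 = 51,400.
Production build-up factor (1 − d/p) = 1 − 257/1,310 = 0.8038.
Q* = √(2DS / (H(1 − d/p))) = √(2 × 51,400 × 719 / (5.19 × 0.8038)).
= √(73,913,200 / 4.1718) ≈ 4209.192.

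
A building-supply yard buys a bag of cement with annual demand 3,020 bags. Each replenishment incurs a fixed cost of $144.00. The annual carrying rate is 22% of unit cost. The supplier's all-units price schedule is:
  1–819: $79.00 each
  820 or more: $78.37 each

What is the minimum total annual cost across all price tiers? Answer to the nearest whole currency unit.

Holding cost per unit per year at price C is H = 0.22·C.
For each price level, check whether its EOQ is feasible; otherwise the best quantity at that price is the breakpoint.
EOQ at $79.00 = 223.7 (feasible in tier 1): TC = 3,020×$79.00 + (3,020/223.7)×144 + (223.7/2)×0.22×$79.00 = $242,467.99.
EOQ at $78.37 = 224.6 < 820, so use break Q=820: TC = 3,020×$78.37 + (3,020/820.0)×144 + (820.0/2)×0.22×$78.37 = $244,276.72.
Lowest total cost among the candidates is at Q = 223.7.

TC* ≈ $242,468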